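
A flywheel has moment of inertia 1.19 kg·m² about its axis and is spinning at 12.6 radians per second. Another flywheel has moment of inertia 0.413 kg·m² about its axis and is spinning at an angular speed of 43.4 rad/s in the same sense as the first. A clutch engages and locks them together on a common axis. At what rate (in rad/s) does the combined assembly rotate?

|ω_f| ≈ 20.5 rad/s

No external torque acts about the common axis, so total angular momentum is conserved.
Taking A's sense as positive: L = (1.190)(12.6) + (0.4130)(43.4) = 32.92 kg·m²·rad/s.
Combined I = 1.190 + 0.4130 = 1.603 kg·m².
ω_f = L / I = 32.92 / 1.603 = 20.54 rad/s.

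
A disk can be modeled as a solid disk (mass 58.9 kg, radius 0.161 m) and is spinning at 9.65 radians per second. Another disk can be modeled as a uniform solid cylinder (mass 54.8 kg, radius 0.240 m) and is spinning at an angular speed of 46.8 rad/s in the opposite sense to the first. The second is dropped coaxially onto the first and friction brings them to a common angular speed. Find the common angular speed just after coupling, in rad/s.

No external torque acts about the common axis, so total angular momentum is conserved.
Moments of inertia: I_A = ½(58.9)(0.161)² = 0.7634 kg·m²; I_B = ½(54.8)(0.240)² = 1.578 kg·m².
Taking A's sense as positive: L = (0.7634)(9.65) − (1.578)(46.8) = -66.50 kg·m²·rad/s.
Combined I = 0.7634 + 1.578 = 2.342 kg·m².
ω_f = L / I = -66.50 / 2.342 = -28.40 rad/s.

|ω_f| ≈ 28.4 rad/s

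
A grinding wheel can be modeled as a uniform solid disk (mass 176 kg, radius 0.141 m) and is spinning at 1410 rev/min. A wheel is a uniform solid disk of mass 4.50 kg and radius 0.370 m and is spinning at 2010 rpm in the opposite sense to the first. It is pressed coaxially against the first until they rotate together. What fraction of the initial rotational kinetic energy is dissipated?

No external torque acts about the common axis, so total angular momentum is conserved.
Moments of inertia: I_A = ½(176)(0.141)² = 1.750 kg·m²; I_B = ½(4.50)(0.370)² = 0.3080 kg·m².
Taking A's sense as positive: L = (1.750)(1410) − (0.3080)(2010) = 1848 kg·m²·rpm.
Combined I = 1.750 + 0.3080 = 2.058 kg·m².
ω_f = L / I = 1848 / 2.058 = 898.0 rpm.
KE_i = ½ΣIω² = 25900 J; KE_f = ½(2.058)(94.04)² = 9098 J.
Fraction dissipated = (KE_i − KE_f)/KE_i = 0.6487.

fraction ≈ 0.649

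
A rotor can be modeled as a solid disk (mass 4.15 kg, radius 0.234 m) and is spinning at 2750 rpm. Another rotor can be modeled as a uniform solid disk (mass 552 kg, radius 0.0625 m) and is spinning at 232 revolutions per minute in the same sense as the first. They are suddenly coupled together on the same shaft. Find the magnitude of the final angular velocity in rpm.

The coupling torques are internal; angular momentum about the shared axis is conserved.
Moments of inertia: I_A = ½(4.15)(0.234)² = 0.1136 kg·m²; I_B = ½(552)(0.0625)² = 1.078 kg·m².
Taking A's sense as positive: L = (0.1136)(2750) + (1.078)(232) = 562.6 kg·m²·rpm.
Combined I = 0.1136 + 1.078 = 1.192 kg·m².
ω_f = L / I = 562.6 / 1.192 = 472.1 rpm.

|ω_f| ≈ 472 rpm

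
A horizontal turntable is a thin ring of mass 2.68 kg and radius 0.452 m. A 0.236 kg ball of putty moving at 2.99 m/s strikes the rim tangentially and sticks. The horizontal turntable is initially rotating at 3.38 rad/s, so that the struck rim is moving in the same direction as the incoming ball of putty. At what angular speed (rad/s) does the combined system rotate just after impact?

The axle reaction passes through the axle and exerts no torque about it; angular momentum about the axle is conserved through the impact.
I_p = (2.68)(0.452)² = 0.5475 kg·m². Taking the sense of the ball of putty's angular momentum as positive, L_{ball} = m v R = (0.236)(2.99)(0.452) = 0.3189 kg·m²/s.
L_i = +I_p ω_p + m v R = +(0.5475)(3.38) + 0.3189 = 2.170 kg·m²/s.
After sticking, I_f = I_p + m R² = 0.5475 + (0.236)(0.452)² = 0.5958 kg·m².
ω_f = L_i / I_f = 2.170 / 0.5958 = 3.642 rad/s.

|ω_f| ≈ 3.64 rad/s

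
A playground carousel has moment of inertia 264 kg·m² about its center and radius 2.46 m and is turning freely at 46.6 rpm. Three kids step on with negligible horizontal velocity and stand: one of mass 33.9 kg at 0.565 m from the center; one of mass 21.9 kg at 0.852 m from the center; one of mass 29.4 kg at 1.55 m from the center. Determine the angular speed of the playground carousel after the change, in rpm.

ω_f ≈ 34.0 rpm

The added mass arrives with no angular momentum about the center, and any external torque about the center is negligible, so the system's angular momentum is conserved.
Added inertia Σmr² = (33.9)(0.565)² + (21.9)(0.852)² + (29.4)(1.55)² = 97.35 kg·m²; I_f = 264.0 + 97.35 = 361.4 kg·m².
ω_f = I_p ω_i / I_f = (264.0)(46.6) / 361.4 = 34.05 rpm.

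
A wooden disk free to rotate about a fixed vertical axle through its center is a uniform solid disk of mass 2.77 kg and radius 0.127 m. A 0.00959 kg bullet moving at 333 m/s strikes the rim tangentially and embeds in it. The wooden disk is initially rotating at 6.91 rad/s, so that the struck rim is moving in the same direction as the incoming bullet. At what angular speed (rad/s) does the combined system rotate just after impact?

|ω_f| ≈ 24.9 rad/s

The axle reaction passes through the axle and exerts no torque about it; angular momentum about the axle is conserved through the impact.
I_p = ½(2.77)(0.127)² = 0.02234 kg·m². Taking the sense of the bullet's angular momentum as positive, L_{bullet} = m v R = (0.00959)(333)(0.127) = 0.4056 kg·m²/s.
L_i = +I_p ω_p + m v R = +(0.02234)(6.91) + 0.4056 = 0.5599 kg·m²/s.
After sticking, I_f = I_p + m R² = 0.02234 + (0.00959)(0.127)² = 0.02249 kg·m².
ω_f = L_i / I_f = 0.5599 / 0.02249 = 24.89 rad/s.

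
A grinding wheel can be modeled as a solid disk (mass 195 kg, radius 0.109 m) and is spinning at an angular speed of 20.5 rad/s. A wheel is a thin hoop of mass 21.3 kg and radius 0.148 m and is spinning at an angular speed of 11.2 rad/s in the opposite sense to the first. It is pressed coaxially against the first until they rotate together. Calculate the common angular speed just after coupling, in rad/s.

|ω_f| ≈ 11.4 rad/s

The coupling torques are internal; angular momentum about the shared axis is conserved.
Moments of inertia: I_A = ½(195)(0.109)² = 1.158 kg·m²; I_B = (21.3)(0.148)² = 0.4666 kg·m².
Taking A's sense as positive: L = (1.158)(20.5) − (0.4666)(11.2) = 18.52 kg·m²·rad/s.
Combined I = 1.158 + 0.4666 = 1.625 kg·m².
ω_f = L / I = 18.52 / 1.625 = 11.40 rad/s.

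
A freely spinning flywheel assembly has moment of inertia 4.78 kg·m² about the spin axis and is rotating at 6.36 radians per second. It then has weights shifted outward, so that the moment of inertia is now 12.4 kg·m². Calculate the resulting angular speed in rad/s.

ω₂ ≈ 2.45 rad/s

With no external torque about the axis, L is conserved: I₁ω₁ = I₂ω₂.
ω₂ = I₁ω₁ / I₂ = (4.780)(6.36 rad/s) / (12.40) = 2.452 rad/s.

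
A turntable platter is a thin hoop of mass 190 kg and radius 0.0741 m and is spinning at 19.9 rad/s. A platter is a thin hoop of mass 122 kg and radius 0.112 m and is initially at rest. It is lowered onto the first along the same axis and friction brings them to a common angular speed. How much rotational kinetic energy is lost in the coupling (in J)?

ΔKE lost ≈ 123 J

The coupling torques are internal; angular momentum about the shared axis is conserved.
Moments of inertia: I_A = (190)(0.0741)² = 1.043 kg·m²; I_B = (122)(0.112)² = 1.530 kg·m².
Taking A's sense as positive: L = (1.043)(19.9) = 20.76 kg·m²·rad/s.
Combined I = 1.043 + 1.530 = 2.574 kg·m².
ω_f = L / I = 20.76 / 2.574 = 8.067 rad/s.
KE_i = ½ΣIω² = 206.6 J; KE_f = ½(2.574)(8.067)² = 83.74 J.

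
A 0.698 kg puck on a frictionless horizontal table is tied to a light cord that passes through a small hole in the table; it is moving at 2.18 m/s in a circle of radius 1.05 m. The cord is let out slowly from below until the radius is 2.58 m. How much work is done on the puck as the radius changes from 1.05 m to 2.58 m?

Central (radial) force ⇒ zero torque about the center ⇒ m v r is constant.
v₂ = v₁ r₁ / r₂ = (2.18)(1.05) / (2.58) = 0.8872 m/s.
W = ΔKE = ½m(v₂² − v₁²) = -1.384 J.

W ≈ -1.38 J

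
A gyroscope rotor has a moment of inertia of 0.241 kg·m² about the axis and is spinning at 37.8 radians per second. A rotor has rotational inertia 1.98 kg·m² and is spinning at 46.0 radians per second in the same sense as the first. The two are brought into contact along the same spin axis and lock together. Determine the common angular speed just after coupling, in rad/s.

No external torque acts about the common axis, so total angular momentum is conserved.
Taking A's sense as positive: L = (0.2410)(37.8) + (1.980)(46.0) = 100.2 kg·m²·rad/s.
Combined I = 0.2410 + 1.980 = 2.221 kg·m².
ω_f = L / I = 100.2 / 2.221 = 45.11 rad/s.

|ω_f| ≈ 45.1 rad/s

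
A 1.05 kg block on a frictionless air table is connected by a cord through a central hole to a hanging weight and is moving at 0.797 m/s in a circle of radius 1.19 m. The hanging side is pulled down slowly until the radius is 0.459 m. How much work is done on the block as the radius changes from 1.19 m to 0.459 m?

Central (radial) force ⇒ zero torque about the center ⇒ m v r is constant.
v₂ = v₁ r₁ / r₂ = (0.797)(1.19) / (0.459) = 2.066 m/s.
W = ΔKE = ½m(v₂² − v₁²) = 1.908 J.

W ≈ 1.91 J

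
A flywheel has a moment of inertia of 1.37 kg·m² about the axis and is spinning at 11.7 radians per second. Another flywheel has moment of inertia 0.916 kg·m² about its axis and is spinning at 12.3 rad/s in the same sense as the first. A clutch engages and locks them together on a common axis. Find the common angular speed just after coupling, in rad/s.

|ω_f| ≈ 11.9 rad/s

No external torque acts about the common axis, so total angular momentum is conserved.
Taking A's sense as positive: L = (1.370)(11.7) + (0.9160)(12.3) = 27.30 kg·m²·rad/s.
Combined I = 1.370 + 0.9160 = 2.286 kg·m².
ω_f = L / I = 27.30 / 2.286 = 11.94 rad/s.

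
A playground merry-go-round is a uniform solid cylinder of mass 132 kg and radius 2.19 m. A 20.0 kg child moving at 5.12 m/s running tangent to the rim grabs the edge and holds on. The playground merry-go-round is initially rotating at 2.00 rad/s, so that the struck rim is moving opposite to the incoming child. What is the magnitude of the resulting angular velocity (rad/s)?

The axle reaction passes through the axle and exerts no torque about it; angular momentum about the axle is conserved through the impact.
I_p = ½(132)(2.19)² = 316.5 kg·m². Taking the sense of the child's angular momentum as positive, L_{child} = m v R = (20.0)(5.12)(2.19) = 224.3 kg·m²/s.
L_i = −I_p ω_p + m v R = −(316.5)(2.00) + 224.3 = -408.8 kg·m²/s.
After sticking, I_f = I_p + m R² = 316.5 + (20.0)(2.19)² = 412.5 kg·m².
ω_f = L_i / I_f = -408.8 / 412.5 = -0.9912 rad/s.

|ω_f| ≈ 0.991 rad/s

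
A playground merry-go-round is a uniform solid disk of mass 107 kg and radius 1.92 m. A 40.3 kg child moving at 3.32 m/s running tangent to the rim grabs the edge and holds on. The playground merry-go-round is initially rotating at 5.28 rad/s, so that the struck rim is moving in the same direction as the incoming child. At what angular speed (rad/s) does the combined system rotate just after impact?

|ω_f| ≈ 3.75 rad/s

The axle reaction passes through the axle and exerts no torque about it; angular momentum about the axle is conserved through the impact.
I_p = ½(107)(1.92)² = 197.2 kg·m². Taking the sense of the child's angular momentum as positive, L_{child} = m v R = (40.3)(3.32)(1.92) = 256.9 kg·m²/s.
L_i = +I_p ω_p + m v R = +(197.2)(5.28) + 256.9 = 1298 kg·m²/s.
After sticking, I_f = I_p + m R² = 197.2 + (40.3)(1.92)² = 345.8 kg·m².
ω_f = L_i / I_f = 1298 / 345.8 = 3.754 rad/s.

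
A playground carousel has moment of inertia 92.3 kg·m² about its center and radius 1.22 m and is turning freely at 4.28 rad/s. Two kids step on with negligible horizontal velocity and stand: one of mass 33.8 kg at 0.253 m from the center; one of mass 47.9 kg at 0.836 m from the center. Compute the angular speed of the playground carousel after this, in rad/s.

The added mass arrives with no angular momentum about the center, and any external torque about the center is negligible, so the system's angular momentum is conserved.
Added inertia Σmr² = (33.8)(0.253)² + (47.9)(0.836)² = 35.64 kg·m²; I_f = 92.30 + 35.64 = 127.9 kg·m².
ω_f = I_p ω_i / I_f = (92.30)(4.28) / 127.9 = 3.088 rad/s.

ω_f ≈ 3.09 rad/s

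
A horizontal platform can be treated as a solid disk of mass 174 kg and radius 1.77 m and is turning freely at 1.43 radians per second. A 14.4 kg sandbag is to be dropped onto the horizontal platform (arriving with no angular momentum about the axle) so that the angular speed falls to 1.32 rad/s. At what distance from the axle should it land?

r ≈ 1.26 m

No external torque acts about the axle; L_before = L_after.
I_p = ½(174)(1.77)² = 272.6 kg·m².
I_p ω_i = (I_p + m r²) ω_f ⇒ m r² = I_p(ω_i/ω_f − 1) = 272.6(1.43/1.32 − 1) = 22.71 kg·m².
r = √(22.71/14.4) = 1.256 m.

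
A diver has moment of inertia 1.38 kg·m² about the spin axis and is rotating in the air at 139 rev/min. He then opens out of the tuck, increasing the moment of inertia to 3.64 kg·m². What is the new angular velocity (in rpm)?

ω₂ ≈ 52.7 rpm

No external torque acts about the spin axis, so angular momentum is conserved.
ω₂ = I₁ω₁ / I₂ = (1.380)(139 rpm) / (3.640) = 52.70 rpm.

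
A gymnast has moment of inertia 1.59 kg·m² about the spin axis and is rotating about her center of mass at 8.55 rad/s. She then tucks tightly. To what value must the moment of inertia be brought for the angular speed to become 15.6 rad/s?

I₂ ≈ 0.871 kg·m²

No external torque acts about the spin axis, so angular momentum is conserved.
I₂ = I₁ω₁ / ω₂ = (1.59)(8.55) / (15.6) = 0.8714 kg·m².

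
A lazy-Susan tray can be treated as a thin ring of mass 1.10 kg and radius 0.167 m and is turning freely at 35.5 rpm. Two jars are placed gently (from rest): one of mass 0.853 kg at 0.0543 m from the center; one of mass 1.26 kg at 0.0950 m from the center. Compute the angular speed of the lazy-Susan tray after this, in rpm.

ω_f ≈ 24.4 rpm

The added mass arrives with no angular momentum about the center, and any external torque about the center is negligible, so the system's angular momentum is conserved.
I_p = (1.10)(0.167)² = 0.03068 kg·m².
Added inertia Σmr² = (0.853)(0.0543)² + (1.26)(0.0950)² = 0.01389 kg·m²; I_f = 0.03068 + 0.01389 = 0.04456 kg·m².
ω_f = I_p ω_i / I_f = (0.03068)(35.5) / 0.04456 = 24.44 rpm.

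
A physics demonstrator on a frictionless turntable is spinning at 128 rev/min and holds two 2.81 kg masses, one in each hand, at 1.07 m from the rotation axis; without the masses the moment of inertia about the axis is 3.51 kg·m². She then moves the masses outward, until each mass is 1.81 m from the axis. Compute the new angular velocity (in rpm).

ω₂ ≈ 58.1 rpm

Angular momentum about the spin axis is conserved since the torque about it is zero.
I₁ = 3.51 + 2(2.81)(1.07)² = 9.944 kg·m²; I₂ = 3.51 + 2(2.81)(1.81)² = 21.92 kg·m².
ω₂ = I₁ω₁ / I₂ = (9.944)(128 rpm) / (21.92) = 58.06 rpm.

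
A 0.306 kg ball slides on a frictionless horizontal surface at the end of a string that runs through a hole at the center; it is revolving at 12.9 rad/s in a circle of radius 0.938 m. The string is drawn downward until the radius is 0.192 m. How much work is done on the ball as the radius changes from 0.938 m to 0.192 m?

W ≈ 512 J

No torque about the axis ⇒ m r₁² ω₁ = m r₂² ω₂.
ω₂ = ω₁ (r₁/r₂)² = (12.9)(0.938/0.192)² = 307.9 rad/s.
W = ΔKE = ½m(v₂² − v₁²) = 512.3 J.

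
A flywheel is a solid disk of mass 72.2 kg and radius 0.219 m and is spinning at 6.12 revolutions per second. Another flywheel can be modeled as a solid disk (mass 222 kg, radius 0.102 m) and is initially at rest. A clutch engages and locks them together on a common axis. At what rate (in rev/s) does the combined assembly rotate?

|ω_f| ≈ 3.67 rev/s

No external torque acts about the common axis, so total angular momentum is conserved.
Moments of inertia: I_A = ½(72.2)(0.219)² = 1.731 kg·m²; I_B = ½(222)(0.102)² = 1.155 kg·m².
Taking A's sense as positive: L = (1.731)(6.12) = 10.60 kg·m²·rev/s.
Combined I = 1.731 + 1.155 = 2.886 kg·m².
ω_f = L / I = 10.60 / 2.886 = 3.671 rev/s.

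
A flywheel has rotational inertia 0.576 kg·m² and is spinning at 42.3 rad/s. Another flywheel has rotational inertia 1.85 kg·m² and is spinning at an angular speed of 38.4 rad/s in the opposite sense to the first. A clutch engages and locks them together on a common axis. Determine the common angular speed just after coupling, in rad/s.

|ω_f| ≈ 19.2 rad/s

No external torque acts about the common axis, so total angular momentum is conserved.
Taking A's sense as positive: L = (0.5760)(42.3) − (1.850)(38.4) = -46.68 kg·m²·rad/s.
Combined I = 0.5760 + 1.850 = 2.426 kg·m².
ω_f = L / I = -46.68 / 2.426 = -19.24 rad/s.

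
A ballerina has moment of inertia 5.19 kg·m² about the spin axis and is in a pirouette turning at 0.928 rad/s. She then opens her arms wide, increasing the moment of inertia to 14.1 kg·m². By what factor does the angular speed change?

ω₂/ω₁ ≈ 0.368

Angular momentum about the spin axis is conserved since the torque about it is zero.
ω₂/ω₁ = I₁/I₂ = 5.190 / 14.10 = 0.3681.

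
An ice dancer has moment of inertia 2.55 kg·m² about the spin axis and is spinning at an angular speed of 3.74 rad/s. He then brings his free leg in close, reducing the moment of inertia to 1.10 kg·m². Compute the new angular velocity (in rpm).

With no external torque about the axis, L is conserved: I₁ω₁ = I₂ω₂.
ω₂ = I₁ω₁ / I₂ = (2.550)(3.74 rad/s) / (1.100) = 8.670 rad/s = 82.79 rpm.

ω₂ ≈ 82.8 rpm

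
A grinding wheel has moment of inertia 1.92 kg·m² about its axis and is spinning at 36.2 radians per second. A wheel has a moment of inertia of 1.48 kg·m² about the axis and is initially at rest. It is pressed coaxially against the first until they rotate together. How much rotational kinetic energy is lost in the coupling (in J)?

No external torque acts about the common axis, so total angular momentum is conserved.
Taking A's sense as positive: L = (1.920)(36.2) = 69.50 kg·m²·rad/s.
Combined I = 1.920 + 1.480 = 3.400 kg·m².
ω_f = L / I = 69.50 / 3.400 = 20.44 rad/s.
KE_i = ½ΣIω² = 1258 J; KE_f = ½(3.400)(20.44)² = 710.4 J.

ΔKE lost ≈ 548 J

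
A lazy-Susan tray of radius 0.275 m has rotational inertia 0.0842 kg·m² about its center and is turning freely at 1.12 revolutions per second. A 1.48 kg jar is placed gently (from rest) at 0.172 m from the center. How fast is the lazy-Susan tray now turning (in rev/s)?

ω_f ≈ 0.737 rev/s

The added mass arrives with no angular momentum about the center, and any external torque about the center is negligible, so the system's angular momentum is conserved.
Added inertia Σmr² = (1.48)(0.172)² = 0.04378 kg·m²; I_f = 0.08420 + 0.04378 = 0.1280 kg·m².
ω_f = I_p ω_i / I_f = (0.08420)(1.12) / 0.1280 = 0.7368 rev/s.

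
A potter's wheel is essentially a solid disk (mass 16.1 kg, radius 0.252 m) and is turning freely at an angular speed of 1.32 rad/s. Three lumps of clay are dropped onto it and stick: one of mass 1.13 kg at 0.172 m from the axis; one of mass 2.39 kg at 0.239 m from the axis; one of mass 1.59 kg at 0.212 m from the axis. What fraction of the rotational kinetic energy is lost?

fraction ≈ 0.321

The added mass arrives with no angular momentum about the axis, and any external torque about the axis is negligible, so the system's angular momentum is conserved.
I_p = ½(16.1)(0.252)² = 0.5112 kg·m².
Added inertia Σmr² = (1.13)(0.172)² + (2.39)(0.239)² + (1.59)(0.212)² = 0.2414 kg·m²; I_f = 0.5112 + 0.2414 = 0.7526 kg·m².
ω_f = I_p ω_i / I_f = (0.5112)(1.32) / 0.7526 = 0.8966 rad/s.
KE_i = ½(0.5112)(1.320 rad/s)² = 0.4454 J; KE_f = ½(0.7526)(0.8966)² = 0.3025 J.
Fraction lost = 0.3208.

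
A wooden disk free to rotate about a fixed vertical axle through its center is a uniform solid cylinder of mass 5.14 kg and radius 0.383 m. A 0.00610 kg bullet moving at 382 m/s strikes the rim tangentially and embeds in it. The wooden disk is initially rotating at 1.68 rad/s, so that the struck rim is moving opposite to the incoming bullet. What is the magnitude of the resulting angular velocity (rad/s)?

|ω_f| ≈ 0.686 rad/s

About the axle the impulsive forces during the collision are internal, so angular momentum about that axis is conserved.
I_p = ½(5.14)(0.383)² = 0.3770 kg·m². Taking the sense of the bullet's angular momentum as positive, L_{bullet} = m v R = (0.00610)(382)(0.383) = 0.8925 kg·m²/s.
L_i = −I_p ω_p + m v R = −(0.3770)(1.68) + 0.8925 = 0.2591 kg·m²/s.
After sticking, I_f = I_p + m R² = 0.3770 + (0.00610)(0.383)² = 0.3779 kg·m².
ω_f = L_i / I_f = 0.2591 / 0.3779 = 0.6857 rad/s.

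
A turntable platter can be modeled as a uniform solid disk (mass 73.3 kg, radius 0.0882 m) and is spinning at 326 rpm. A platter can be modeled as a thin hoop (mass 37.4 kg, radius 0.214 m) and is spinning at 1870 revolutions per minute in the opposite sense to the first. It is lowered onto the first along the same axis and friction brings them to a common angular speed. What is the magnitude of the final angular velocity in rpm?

|ω_f| ≈ 1560 rpm

The coupling torques are internal; angular momentum about the shared axis is conserved.
Moments of inertia: I_A = ½(73.3)(0.0882)² = 0.2851 kg·m²; I_B = (37.4)(0.214)² = 1.713 kg·m².
Taking A's sense as positive: L = (0.2851)(326) − (1.713)(1870) = -3110 kg·m²·rpm.
Combined I = 0.2851 + 1.713 = 1.998 kg·m².
ω_f = L / I = -3110 / 1.998 = -1557 rpm.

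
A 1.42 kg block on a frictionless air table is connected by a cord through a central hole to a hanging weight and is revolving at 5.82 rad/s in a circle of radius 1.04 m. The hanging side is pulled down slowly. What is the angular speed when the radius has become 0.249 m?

The constraining force is radial, so m r² ω about the center is conserved.
ω₂ = ω₁ (r₁/r₂)² = (5.82)(1.04/0.249)² = 101.5 rad/s.

ω₂ ≈ 102 rad/s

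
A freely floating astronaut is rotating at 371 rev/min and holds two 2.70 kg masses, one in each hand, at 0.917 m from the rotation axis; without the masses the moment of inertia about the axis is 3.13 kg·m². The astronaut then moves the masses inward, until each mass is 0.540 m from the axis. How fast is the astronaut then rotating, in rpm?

No external torque acts about the spin axis, so angular momentum is conserved.
I₁ = 3.13 + 2(2.70)(0.917)² = 7.671 kg·m²; I₂ = 3.13 + 2(2.70)(0.540)² = 4.705 kg·m².
ω₂ = I₁ω₁ / I₂ = (7.671)(371 rpm) / (4.705) = 604.9 rpm.

ω₂ ≈ 605 rpm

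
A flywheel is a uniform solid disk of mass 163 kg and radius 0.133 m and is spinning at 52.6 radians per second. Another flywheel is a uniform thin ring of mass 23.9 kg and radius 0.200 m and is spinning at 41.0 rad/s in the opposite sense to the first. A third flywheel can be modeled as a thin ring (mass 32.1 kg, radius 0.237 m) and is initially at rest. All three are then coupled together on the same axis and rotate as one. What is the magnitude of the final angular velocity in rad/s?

The coupling torques are internal; angular momentum about the shared axis is conserved.
Moments of inertia: I_A = ½(163)(0.133)² = 1.442 kg·m²; I_B = (23.9)(0.200)² = 0.9560 kg·m²; I_C = (32.1)(0.237)² = 1.803 kg·m².
Taking A's sense as positive: L = (1.442)(52.6) − (0.9560)(41.0) = 36.63 kg·m²·rad/s.
Combined I = 1.442 + 0.9560 + 1.803 = 4.201 kg·m².
ω_f = L / I = 36.63 / 4.201 = 8.721 rad/s.

|ω_f| ≈ 8.72 rad/s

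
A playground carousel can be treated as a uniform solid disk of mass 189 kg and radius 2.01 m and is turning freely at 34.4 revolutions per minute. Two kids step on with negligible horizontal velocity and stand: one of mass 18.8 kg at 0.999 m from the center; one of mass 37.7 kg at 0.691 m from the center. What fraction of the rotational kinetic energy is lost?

fraction ≈ 0.0878

The added mass arrives with no angular momentum about the center, and any external torque about the center is negligible, so the system's angular momentum is conserved.
I_p = ½(189)(2.01)² = 381.8 kg·m².
Added inertia Σmr² = (18.8)(0.999)² + (37.7)(0.691)² = 36.76 kg·m²; I_f = 381.8 + 36.76 = 418.6 kg·m².
ω_f = I_p ω_i / I_f = (381.8)(34.4) / 418.6 = 31.38 rpm.
KE_i = ½(381.8)(3.602 rad/s)² = 2477 J; KE_f = ½(418.6)(3.286)² = 2260 J.
Fraction lost = 0.08783.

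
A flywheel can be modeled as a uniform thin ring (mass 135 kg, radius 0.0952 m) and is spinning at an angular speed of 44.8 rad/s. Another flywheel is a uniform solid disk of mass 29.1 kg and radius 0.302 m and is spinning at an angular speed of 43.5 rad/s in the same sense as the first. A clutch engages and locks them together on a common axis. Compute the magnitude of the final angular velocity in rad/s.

The coupling torques are internal; angular momentum about the shared axis is conserved.
Moments of inertia: I_A = (135)(0.0952)² = 1.224 kg·m²; I_B = ½(29.1)(0.302)² = 1.327 kg·m².
Taking A's sense as positive: L = (1.224)(44.8) + (1.327)(43.5) = 112.5 kg·m²·rad/s.
Combined I = 1.224 + 1.327 = 2.551 kg·m².
ω_f = L / I = 112.5 / 2.551 = 44.12 rad/s.

|ω_f| ≈ 44.1 rad/s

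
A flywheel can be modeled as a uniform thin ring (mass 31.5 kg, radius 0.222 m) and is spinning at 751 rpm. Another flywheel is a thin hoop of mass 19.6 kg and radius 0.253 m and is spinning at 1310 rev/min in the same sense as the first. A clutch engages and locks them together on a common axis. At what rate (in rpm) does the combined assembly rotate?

The coupling torques are internal; angular momentum about the shared axis is conserved.
Moments of inertia: I_A = (31.5)(0.222)² = 1.552 kg·m²; I_B = (19.6)(0.253)² = 1.255 kg·m².
Taking A's sense as positive: L = (1.552)(751) + (1.255)(1310) = 2809 kg·m²·rpm.
Combined I = 1.552 + 1.255 = 2.807 kg·m².
ω_f = L / I = 2809 / 2.807 = 1001 rpm.

|ω_f| ≈ 1000 rpm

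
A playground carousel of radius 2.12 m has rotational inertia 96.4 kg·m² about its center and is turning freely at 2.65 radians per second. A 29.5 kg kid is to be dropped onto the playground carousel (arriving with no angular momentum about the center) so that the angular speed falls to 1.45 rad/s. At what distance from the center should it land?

r ≈ 1.64 m

No external torque acts about the center; L_before = L_after.
I_p ω_i = (I_p + m r²) ω_f ⇒ m r² = I_p(ω_i/ω_f − 1) = 96.40(2.65/1.45 − 1) = 79.78 kg·m².
r = √(79.78/29.5) = 1.645 m.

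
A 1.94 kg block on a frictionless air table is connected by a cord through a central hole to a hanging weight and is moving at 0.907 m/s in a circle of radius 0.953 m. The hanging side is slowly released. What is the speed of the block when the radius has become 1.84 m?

The only horizontal force on the mass is along the cord (radial), so it exerts no torque about the hole and angular momentum m v r is conserved.
v₂ = v₁ r₁ / r₂ = (0.907)(0.953) / (1.84) = 0.4698 m/s.

v₂ ≈ 0.470 m/s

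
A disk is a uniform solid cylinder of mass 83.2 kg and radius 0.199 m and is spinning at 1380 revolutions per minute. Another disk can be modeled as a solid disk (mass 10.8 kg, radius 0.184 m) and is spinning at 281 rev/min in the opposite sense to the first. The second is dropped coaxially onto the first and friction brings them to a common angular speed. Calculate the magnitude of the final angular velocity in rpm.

|ω_f| ≈ 1210 rpm

The coupling torques are internal; angular momentum about the shared axis is conserved.
Moments of inertia: I_A = ½(83.2)(0.199)² = 1.647 kg·m²; I_B = ½(10.8)(0.184)² = 0.1828 kg·m².
Taking A's sense as positive: L = (1.647)(1380) − (0.1828)(281) = 2222 kg·m²·rpm.
Combined I = 1.647 + 0.1828 = 1.830 kg·m².
ω_f = L / I = 2222 / 1.830 = 1214 rpm.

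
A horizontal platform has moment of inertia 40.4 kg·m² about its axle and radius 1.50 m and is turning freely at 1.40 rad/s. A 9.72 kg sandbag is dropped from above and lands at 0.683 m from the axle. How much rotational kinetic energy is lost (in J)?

energy lost ≈ 4.00 J

No external torque acts about the axle; L_before = L_after.
Added inertia Σmr² = (9.72)(0.683)² = 4.534 kg·m²; I_f = 40.40 + 4.534 = 44.93 kg·m².
ω_f = I_p ω_i / I_f = (40.40)(1.40) / 44.93 = 1.259 rad/s.
KE_i = ½(40.40)(1.400 rad/s)² = 39.59 J; KE_f = ½(44.93)(1.259)² = 35.60 J.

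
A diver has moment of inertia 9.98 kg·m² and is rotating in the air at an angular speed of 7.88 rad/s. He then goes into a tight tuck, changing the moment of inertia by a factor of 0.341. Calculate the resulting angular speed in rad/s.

ω₂ ≈ 23.1 rad/s

No external torque acts about the spin axis, so angular momentum is conserved.
I₂ = 0.341 × 9.98 = 3.403 kg·m².
ω₂ = I₁ω₁ / I₂ = (9.980)(7.88 rad/s) / (3.403) = 23.11 rad/s.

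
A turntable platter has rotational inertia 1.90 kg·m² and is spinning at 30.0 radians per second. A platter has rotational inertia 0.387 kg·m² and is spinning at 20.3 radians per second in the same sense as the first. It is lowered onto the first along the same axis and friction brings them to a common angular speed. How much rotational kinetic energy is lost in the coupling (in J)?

ΔKE lost ≈ 15.1 J

No external torque acts about the common axis, so total angular momentum is conserved.
Taking A's sense as positive: L = (1.900)(30.0) + (0.3870)(20.3) = 64.86 kg·m²·rad/s.
Combined I = 1.900 + 0.3870 = 2.287 kg·m².
ω_f = L / I = 64.86 / 2.287 = 28.36 rad/s.
KE_i = ½ΣIω² = 934.7 J; KE_f = ½(2.287)(28.36)² = 919.6 J.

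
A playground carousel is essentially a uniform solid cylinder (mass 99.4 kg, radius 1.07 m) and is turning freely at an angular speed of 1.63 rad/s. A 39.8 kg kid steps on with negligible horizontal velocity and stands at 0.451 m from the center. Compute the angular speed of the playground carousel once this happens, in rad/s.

The added mass arrives with no angular momentum about the center, and any external torque about the center is negligible, so the system's angular momentum is conserved.
I_p = ½(99.4)(1.07)² = 56.90 kg·m².
Added inertia Σmr² = (39.8)(0.451)² = 8.095 kg·m²; I_f = 56.90 + 8.095 = 65.00 kg·m².
ω_f = I_p ω_i / I_f = (56.90)(1.63) / 65.00 = 1.427 rad/s.

ω_f ≈ 1.43 rad/s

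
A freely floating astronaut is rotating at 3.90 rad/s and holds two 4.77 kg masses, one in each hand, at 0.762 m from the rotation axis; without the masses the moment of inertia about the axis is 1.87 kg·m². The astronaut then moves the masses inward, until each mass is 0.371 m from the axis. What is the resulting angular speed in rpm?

Angular momentum about the spin axis is conserved since the torque about it is zero.
I₁ = 1.87 + 2(4.77)(0.762)² = 7.409 kg·m²; I₂ = 1.87 + 2(4.77)(0.371)² = 3.183 kg·m².
ω₂ = I₁ω₁ / I₂ = (7.409)(3.90 rad/s) / (3.183) = 9.078 rad/s = 86.69 rpm.

ω₂ ≈ 86.7 rpm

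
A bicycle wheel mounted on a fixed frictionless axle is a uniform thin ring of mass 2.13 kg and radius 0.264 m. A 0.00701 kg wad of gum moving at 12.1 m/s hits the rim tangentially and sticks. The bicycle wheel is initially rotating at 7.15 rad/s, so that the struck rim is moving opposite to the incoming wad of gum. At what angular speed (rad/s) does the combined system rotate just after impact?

The axle reaction passes through the axle and exerts no torque about it; angular momentum about the axle is conserved through the impact.
I_p = (2.13)(0.264)² = 0.1485 kg·m². Taking the sense of the wad of gum's angular momentum as positive, L_{wad} = m v R = (0.00701)(12.1)(0.264) = 0.02239 kg·m²/s.
L_i = −I_p ω_p + m v R = −(0.1485)(7.15) + 0.02239 = -1.039 kg·m²/s.
After sticking, I_f = I_p + m R² = 0.1485 + (0.00701)(0.264)² = 0.1489 kg·m².
ω_f = L_i / I_f = -1.039 / 0.1489 = -6.976 rad/s.

|ω_f| ≈ 6.98 rad/s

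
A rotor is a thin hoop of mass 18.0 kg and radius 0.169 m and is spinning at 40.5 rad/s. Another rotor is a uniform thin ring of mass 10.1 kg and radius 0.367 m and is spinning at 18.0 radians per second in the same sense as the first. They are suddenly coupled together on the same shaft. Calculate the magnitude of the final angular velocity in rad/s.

No external torque acts about the common axis, so total angular momentum is conserved.
Moments of inertia: I_A = (18.0)(0.169)² = 0.5141 kg·m²; I_B = (10.1)(0.367)² = 1.360 kg·m².
Taking A's sense as positive: L = (0.5141)(40.5) + (1.360)(18.0) = 45.31 kg·m²·rad/s.
Combined I = 0.5141 + 1.360 = 1.874 kg·m².
ω_f = L / I = 45.31 / 1.874 = 24.17 rad/s.

|ω_f| ≈ 24.2 rad/s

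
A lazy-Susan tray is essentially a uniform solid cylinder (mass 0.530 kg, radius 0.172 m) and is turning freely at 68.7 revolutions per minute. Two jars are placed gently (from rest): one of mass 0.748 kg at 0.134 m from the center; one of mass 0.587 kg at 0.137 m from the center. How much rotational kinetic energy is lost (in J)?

energy lost ≈ 0.154 J

The added mass arrives with no angular momentum about the center, and any external torque about the center is negligible, so the system's angular momentum is conserved.
I_p = ½(0.530)(0.172)² = 0.007840 kg·m².
Added inertia Σmr² = (0.748)(0.134)² + (0.587)(0.137)² = 0.02445 kg·m²; I_f = 0.007840 + 0.02445 = 0.03229 kg·m².
ω_f = I_p ω_i / I_f = (0.007840)(68.7) / 0.03229 = 16.68 rpm.
KE_i = ½(0.007840)(7.194 rad/s)² = 0.2029 J; KE_f = ½(0.03229)(1.747)² = 0.04926 J.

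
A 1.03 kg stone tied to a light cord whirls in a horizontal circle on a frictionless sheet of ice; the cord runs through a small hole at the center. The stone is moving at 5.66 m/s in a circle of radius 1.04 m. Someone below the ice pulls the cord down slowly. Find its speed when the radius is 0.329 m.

Central (radial) force ⇒ zero torque about the center ⇒ m v r is constant.
v₂ = v₁ r₁ / r₂ = (5.66)(1.04) / (0.329) = 17.89 m/s.

v₂ ≈ 17.9 m/s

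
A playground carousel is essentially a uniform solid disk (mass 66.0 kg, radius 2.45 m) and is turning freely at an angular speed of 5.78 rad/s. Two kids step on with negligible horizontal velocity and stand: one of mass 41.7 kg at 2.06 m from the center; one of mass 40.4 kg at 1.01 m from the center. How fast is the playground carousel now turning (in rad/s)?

No external torque acts about the center; L_before = L_after.
I_p = ½(66.0)(2.45)² = 198.1 kg·m².
Added inertia Σmr² = (41.7)(2.06)² + (40.4)(1.01)² = 218.2 kg·m²; I_f = 198.1 + 218.2 = 416.3 kg·m².
ω_f = I_p ω_i / I_f = (198.1)(5.78) / 416.3 = 2.751 rad/s.

ω_f ≈ 2.75 rad/s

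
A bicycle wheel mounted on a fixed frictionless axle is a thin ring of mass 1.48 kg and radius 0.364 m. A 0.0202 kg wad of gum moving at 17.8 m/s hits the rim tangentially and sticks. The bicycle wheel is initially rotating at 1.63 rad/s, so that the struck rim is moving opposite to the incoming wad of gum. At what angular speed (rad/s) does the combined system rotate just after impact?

|ω_f| ≈ 0.950 rad/s

The axle reaction passes through the axle and exerts no torque about it; angular momentum about the axle is conserved through the impact.
I_p = (1.48)(0.364)² = 0.1961 kg·m². Taking the sense of the wad of gum's angular momentum as positive, L_{wad} = m v R = (0.0202)(17.8)(0.364) = 0.1309 kg·m²/s.
L_i = −I_p ω_p + m v R = −(0.1961)(1.63) + 0.1309 = -0.1888 kg·m²/s.
After sticking, I_f = I_p + m R² = 0.1961 + (0.0202)(0.364)² = 0.1988 kg·m².
ω_f = L_i / I_f = -0.1888 / 0.1988 = -0.9496 rad/s.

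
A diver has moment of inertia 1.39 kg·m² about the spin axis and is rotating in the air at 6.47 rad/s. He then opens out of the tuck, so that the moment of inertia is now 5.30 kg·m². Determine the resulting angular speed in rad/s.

ω₂ ≈ 1.70 rad/s

With no external torque about the axis, L is conserved: I₁ω₁ = I₂ω₂.
ω₂ = I₁ω₁ / I₂ = (1.390)(6.47 rad/s) / (5.300) = 1.697 rad/s.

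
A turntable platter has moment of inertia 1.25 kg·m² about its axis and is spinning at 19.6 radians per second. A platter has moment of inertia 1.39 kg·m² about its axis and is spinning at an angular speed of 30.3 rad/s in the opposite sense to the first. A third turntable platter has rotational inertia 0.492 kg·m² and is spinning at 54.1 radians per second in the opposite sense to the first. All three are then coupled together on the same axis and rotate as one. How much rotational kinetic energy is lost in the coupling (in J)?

ΔKE lost ≈ 1290 J

No external torque acts about the common axis, so total angular momentum is conserved.
Taking A's sense as positive: L = (1.250)(19.6) − (1.390)(30.3) − (0.4920)(54.1) = -44.23 kg·m²·rad/s.
Combined I = 1.250 + 1.390 + 0.4920 = 3.132 kg·m².
ω_f = L / I = -44.23 / 3.132 = -14.12 rad/s.
KE_i = ½ΣIω² = 1598 J; KE_f = ½(3.132)(14.12)² = 312.4 J.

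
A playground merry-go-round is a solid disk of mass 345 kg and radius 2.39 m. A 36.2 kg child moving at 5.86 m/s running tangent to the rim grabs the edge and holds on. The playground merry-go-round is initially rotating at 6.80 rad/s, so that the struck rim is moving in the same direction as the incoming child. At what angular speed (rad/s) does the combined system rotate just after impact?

|ω_f| ≈ 6.05 rad/s

The axle reaction passes through the axle and exerts no torque about it; angular momentum about the axle is conserved through the impact.
I_p = ½(345)(2.39)² = 985.3 kg·m². Taking the sense of the child's angular momentum as positive, L_{child} = m v R = (36.2)(5.86)(2.39) = 507.0 kg·m²/s.
L_i = +I_p ω_p + m v R = +(985.3)(6.80) + 507.0 = 7207 kg·m²/s.
After sticking, I_f = I_p + m R² = 985.3 + (36.2)(2.39)² = 1192 kg·m².
ω_f = L_i / I_f = 7207 / 1192 = 6.046 rad/s.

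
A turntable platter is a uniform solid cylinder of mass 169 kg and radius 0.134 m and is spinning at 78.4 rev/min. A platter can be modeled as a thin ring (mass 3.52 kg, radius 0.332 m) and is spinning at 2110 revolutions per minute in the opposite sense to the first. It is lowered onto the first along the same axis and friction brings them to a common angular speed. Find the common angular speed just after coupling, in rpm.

|ω_f| ≈ 367 rpm

The coupling torques are internal; angular momentum about the shared axis is conserved.
Moments of inertia: I_A = ½(169)(0.134)² = 1.517 kg·m²; I_B = (3.52)(0.332)² = 0.3880 kg·m².
Taking A's sense as positive: L = (1.517)(78.4) − (0.3880)(2110) = -699.7 kg·m²·rpm.
Combined I = 1.517 + 0.3880 = 1.905 kg·m².
ω_f = L / I = -699.7 / 1.905 = -367.2 rpm.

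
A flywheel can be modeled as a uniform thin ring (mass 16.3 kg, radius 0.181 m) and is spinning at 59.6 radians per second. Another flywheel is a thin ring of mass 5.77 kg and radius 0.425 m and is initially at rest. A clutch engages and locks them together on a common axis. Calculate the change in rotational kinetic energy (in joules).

ΔKE ≈ -627 J

No external torque acts about the common axis, so total angular momentum is conserved.
Moments of inertia: I_A = (16.3)(0.181)² = 0.5340 kg·m²; I_B = (5.77)(0.425)² = 1.042 kg·m².
Taking A's sense as positive: L = (0.5340)(59.6) = 31.83 kg·m²·rad/s.
Combined I = 0.5340 + 1.042 = 1.576 kg·m².
ω_f = L / I = 31.83 / 1.576 = 20.19 rad/s.
KE_i = ½ΣIω² = 948.4 J; KE_f = ½(1.576)(20.19)² = 321.3 J.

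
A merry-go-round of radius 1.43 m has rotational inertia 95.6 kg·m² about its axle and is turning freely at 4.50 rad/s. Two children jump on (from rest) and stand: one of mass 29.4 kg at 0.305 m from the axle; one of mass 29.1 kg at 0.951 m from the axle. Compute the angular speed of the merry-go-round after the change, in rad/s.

ω_f ≈ 3.45 rad/s

No external torque acts about the axle; L_before = L_after.
Added inertia Σmr² = (29.4)(0.305)² + (29.1)(0.951)² = 29.05 kg·m²; I_f = 95.60 + 29.05 = 124.7 kg·m².
ω_f = I_p ω_i / I_f = (95.60)(4.50) / 124.7 = 3.451 rad/s.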